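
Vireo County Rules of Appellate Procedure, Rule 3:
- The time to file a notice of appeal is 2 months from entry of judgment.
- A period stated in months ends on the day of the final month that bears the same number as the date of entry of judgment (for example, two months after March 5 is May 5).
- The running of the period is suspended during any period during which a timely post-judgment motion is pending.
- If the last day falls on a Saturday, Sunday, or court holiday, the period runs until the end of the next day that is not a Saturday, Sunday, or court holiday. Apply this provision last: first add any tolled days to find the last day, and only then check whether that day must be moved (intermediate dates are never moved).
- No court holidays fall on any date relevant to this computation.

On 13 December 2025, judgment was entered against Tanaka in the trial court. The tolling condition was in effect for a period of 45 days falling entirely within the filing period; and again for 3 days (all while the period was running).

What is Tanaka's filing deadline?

April 2, 2026

2 months after 13 December 2025 is February 13, 2026.
Tolling adds 45 days: February 13, 2026 + 45 days = March 30, 2026.
Tolling adds 3 days: March 30, 2026 + 3 days = April 2, 2026.
April 2, 2026 is a Thursday and not a court holiday, so no extension applies.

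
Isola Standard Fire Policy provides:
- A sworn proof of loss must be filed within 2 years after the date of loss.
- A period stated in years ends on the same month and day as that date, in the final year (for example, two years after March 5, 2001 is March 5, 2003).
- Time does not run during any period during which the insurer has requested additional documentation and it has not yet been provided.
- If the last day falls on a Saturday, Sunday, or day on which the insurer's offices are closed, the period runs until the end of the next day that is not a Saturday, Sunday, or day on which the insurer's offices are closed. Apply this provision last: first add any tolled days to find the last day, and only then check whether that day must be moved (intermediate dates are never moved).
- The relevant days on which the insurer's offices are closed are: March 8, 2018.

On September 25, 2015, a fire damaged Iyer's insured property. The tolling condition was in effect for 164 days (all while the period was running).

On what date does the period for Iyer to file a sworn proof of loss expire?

March 9, 2018

2 years after September 25, 2015 is September 25, 2017.
Tolling adds 164 days: September 25, 2017 + 164 days = March 8, 2018.
March 8, 2018 is a listed holiday. The next qualifying day is March 9, 2018.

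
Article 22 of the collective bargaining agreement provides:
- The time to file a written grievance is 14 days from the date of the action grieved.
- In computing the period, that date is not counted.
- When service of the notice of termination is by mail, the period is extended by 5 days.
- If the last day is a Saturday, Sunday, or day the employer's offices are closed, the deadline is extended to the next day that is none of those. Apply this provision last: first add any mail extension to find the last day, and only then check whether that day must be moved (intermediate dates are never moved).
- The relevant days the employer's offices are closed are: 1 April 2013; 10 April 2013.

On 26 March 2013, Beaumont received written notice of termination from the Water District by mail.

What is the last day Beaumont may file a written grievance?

14 days after 26 March 2013 is April 9, 2013.
Service was by mail, adding 5 days: April 9, 2013 + 5 days = April 14, 2013.
April 14, 2013 is Sunday. The next qualifying day is April 15, 2013.

April 15, 2013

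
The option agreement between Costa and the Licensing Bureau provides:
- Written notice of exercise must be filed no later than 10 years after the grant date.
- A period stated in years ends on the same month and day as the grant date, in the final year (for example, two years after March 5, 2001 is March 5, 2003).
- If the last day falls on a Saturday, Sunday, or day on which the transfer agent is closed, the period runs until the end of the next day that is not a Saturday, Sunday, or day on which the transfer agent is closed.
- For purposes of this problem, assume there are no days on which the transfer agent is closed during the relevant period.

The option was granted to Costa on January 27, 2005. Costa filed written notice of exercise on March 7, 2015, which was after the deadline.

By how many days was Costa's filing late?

10 years after January 27, 2005 is January 27, 2015.
January 27, 2015 is a Tuesday and not a day on which the transfer agent is closed, so no extension applies.
The deadline is January 27, 2015; from January 27, 2015 to March 7, 2015 is 39 days.

39 days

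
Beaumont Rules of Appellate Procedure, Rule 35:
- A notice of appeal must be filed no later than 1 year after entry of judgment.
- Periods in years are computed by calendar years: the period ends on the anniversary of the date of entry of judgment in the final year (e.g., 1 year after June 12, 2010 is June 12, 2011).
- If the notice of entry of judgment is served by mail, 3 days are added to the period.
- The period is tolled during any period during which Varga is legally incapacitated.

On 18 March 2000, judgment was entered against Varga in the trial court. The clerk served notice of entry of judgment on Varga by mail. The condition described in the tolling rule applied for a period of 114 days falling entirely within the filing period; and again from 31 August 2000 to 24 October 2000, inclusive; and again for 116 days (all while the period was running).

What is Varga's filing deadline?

December 31, 2001

1 year after 18 March 2000 is March 18, 2001.
Service was by mail, adding 3 days: March 18, 2001 + 3 days = March 21, 2001.
Tolling adds 114 days: March 21, 2001 + 114 days = July 13, 2001.
From August 31, 2000 through October 24, 2000 inclusive is 55 days; tolling adds 55 days: July 13, 2001 + 55 days = September 6, 2001.
Tolling adds 116 days: September 6, 2001 + 116 days = December 31, 2001.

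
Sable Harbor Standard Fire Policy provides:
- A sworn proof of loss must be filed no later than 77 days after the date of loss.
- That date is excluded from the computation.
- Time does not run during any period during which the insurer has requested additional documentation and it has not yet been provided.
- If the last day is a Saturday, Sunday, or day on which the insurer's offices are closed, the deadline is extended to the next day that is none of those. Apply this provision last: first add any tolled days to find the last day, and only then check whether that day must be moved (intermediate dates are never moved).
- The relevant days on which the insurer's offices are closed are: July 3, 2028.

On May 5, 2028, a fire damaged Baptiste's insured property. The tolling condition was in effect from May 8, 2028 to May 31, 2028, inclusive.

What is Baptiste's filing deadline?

August 14, 2028

77 days after May 5, 2028 is July 21, 2028.
From May 8, 2028 through May 31, 2028 inclusive is 24 days; tolling adds 24 days: July 21, 2028 + 24 days = August 14, 2028.
August 14, 2028 is a Monday and not a day on which the insurer's offices are closed, so no extension applies.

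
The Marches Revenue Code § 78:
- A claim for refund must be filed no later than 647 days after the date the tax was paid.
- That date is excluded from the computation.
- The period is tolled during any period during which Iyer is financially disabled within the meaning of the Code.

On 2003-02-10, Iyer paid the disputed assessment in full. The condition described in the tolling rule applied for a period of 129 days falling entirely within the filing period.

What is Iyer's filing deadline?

March 27, 2005

647 days after 2003-02-10 is November 18, 2004.
Tolling adds 129 days: November 18, 2004 + 129 days = March 27, 2005.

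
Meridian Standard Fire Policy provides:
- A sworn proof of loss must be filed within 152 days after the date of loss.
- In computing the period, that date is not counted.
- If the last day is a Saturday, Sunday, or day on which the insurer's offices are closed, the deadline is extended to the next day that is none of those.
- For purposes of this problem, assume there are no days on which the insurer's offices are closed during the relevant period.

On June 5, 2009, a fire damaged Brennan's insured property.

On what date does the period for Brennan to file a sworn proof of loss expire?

November 4, 2009

152 days after June 5, 2009 is November 4, 2009.
November 4, 2009 is a Wednesday and not a day on which the insurer's offices are closed, so no extension applies.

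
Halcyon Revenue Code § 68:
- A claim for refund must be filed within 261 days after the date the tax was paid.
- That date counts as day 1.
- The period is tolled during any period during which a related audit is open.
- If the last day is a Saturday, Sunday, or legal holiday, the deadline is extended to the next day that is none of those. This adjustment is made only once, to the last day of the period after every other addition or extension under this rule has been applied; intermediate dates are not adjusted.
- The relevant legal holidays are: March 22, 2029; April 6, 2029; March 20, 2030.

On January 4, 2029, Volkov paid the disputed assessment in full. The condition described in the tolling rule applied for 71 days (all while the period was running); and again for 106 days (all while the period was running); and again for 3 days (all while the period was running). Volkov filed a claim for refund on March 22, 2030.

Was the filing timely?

No

Counting January 4, 2029 as day 1, day 261 is September 21, 2029.
Tolling adds 71 days: September 21, 2029 + 71 days = December 1, 2029.
Tolling adds 106 days: December 1, 2029 + 106 days = March 17, 2030.
Tolling adds 3 days: March 17, 2030 + 3 days = March 20, 2030.
March 20, 2030 is a listed holiday. The next qualifying day is March 21, 2030.
The deadline is March 21, 2030; the filing on March 22, 2030 is after that date.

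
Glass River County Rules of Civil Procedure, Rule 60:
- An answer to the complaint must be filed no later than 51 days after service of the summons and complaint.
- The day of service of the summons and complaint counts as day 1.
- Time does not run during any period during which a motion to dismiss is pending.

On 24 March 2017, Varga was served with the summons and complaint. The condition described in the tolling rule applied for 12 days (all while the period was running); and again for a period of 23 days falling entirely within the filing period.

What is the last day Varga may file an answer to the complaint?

June 17, 2017

Counting 24 March 2017 as day 1, day 51 is May 13, 2017.
Tolling adds 12 days: May 13, 2017 + 12 days = May 25, 2017.
Tolling adds 23 days: May 25, 2017 + 23 days = June 17, 2017.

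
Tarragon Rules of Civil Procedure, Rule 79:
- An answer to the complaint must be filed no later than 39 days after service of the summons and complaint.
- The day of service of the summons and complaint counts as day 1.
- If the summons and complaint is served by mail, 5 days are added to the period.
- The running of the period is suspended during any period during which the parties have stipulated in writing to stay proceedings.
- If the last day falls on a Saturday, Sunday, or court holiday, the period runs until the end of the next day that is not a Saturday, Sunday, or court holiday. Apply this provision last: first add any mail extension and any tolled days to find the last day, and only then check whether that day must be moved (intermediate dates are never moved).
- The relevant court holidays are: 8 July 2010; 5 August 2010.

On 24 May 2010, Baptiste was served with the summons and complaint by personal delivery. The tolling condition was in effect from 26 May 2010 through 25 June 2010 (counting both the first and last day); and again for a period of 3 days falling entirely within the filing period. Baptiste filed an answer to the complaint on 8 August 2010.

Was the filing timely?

Counting 24 May 2010 as day 1, day 39 is July 1, 2010.
Service was not by mail, so no mail extension applies.
From May 26, 2010 through June 25, 2010 inclusive is 31 days; tolling adds 31 days: July 1, 2010 + 31 days = August 1, 2010.
Tolling adds 3 days: August 1, 2010 + 3 days = August 4, 2010.
August 4, 2010 is a Wednesday and not a court holiday, so no extension applies.
The deadline is August 4, 2010; the filing on August 8, 2010 is after that date.

No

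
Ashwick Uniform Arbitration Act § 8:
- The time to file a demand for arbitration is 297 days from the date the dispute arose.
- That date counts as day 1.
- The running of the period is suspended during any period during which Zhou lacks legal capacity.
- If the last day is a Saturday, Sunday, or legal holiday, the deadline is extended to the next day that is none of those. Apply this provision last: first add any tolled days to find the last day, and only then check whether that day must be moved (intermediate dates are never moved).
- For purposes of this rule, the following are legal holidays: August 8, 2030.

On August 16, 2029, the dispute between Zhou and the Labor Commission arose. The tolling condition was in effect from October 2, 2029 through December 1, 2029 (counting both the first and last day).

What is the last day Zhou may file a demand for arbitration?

Counting August 16, 2029 as day 1, day 297 is June 8, 2030.
From October 2, 2029 through December 1, 2029 inclusive is 61 days; tolling adds 61 days: June 8, 2030 + 61 days = August 8, 2030.
August 8, 2030 is a listed holiday. The next qualifying day is August 9, 2030.

August 9, 2030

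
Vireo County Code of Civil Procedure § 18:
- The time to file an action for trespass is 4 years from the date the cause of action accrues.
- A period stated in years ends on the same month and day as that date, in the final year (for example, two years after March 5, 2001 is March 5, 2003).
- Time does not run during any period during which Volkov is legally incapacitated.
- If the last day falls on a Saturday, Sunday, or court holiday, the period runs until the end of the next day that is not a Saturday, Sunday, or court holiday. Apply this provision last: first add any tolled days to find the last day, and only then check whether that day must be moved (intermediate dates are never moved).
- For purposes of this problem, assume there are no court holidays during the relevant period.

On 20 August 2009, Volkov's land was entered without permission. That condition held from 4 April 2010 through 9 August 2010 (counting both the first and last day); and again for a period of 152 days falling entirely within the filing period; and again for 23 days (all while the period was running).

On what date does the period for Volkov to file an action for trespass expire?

4 years after 20 August 2009 is August 20, 2013.
From April 4, 2010 through August 9, 2010 inclusive is 128 days; tolling adds 128 days: August 20, 2013 + 128 days = December 26, 2013.
Tolling adds 152 days: December 26, 2013 + 152 days = May 27, 2014.
Tolling adds 23 days: May 27, 2014 + 23 days = June 19, 2014.
June 19, 2014 is a Thursday and not a court holiday, so no extension applies.

June 19, 2014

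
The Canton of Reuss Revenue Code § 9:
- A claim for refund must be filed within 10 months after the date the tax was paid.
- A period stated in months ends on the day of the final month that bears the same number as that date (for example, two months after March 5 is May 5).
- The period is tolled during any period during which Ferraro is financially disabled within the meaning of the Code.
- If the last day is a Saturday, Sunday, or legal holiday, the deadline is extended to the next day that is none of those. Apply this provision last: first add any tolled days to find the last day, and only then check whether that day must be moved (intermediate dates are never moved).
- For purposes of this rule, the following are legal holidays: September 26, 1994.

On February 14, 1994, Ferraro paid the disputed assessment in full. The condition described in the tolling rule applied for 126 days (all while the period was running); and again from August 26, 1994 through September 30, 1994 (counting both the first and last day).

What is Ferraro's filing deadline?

May 25, 1995

10 months after February 14, 1994 is December 14, 1994.
Tolling adds 126 days: December 14, 1994 + 126 days = April 19, 1995.
From August 26, 1994 through September 30, 1994 inclusive is 36 days; tolling adds 36 days: April 19, 1995 + 36 days = May 25, 1995.
May 25, 1995 is a Thursday and not a legal holiday, so no extension applies.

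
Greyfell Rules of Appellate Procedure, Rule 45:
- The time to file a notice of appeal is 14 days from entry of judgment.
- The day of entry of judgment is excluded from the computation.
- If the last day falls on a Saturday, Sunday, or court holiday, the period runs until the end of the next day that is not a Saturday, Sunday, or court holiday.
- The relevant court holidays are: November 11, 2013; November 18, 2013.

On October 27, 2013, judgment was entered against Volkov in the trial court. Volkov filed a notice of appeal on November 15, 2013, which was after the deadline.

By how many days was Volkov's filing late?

3 days

14 days after October 27, 2013 is November 10, 2013.
November 10, 2013 is Sunday; November 11, 2013 is a listed holiday. The next qualifying day is November 12, 2013.
The deadline is November 12, 2013; from November 12, 2013 to November 15, 2013 is 3 days.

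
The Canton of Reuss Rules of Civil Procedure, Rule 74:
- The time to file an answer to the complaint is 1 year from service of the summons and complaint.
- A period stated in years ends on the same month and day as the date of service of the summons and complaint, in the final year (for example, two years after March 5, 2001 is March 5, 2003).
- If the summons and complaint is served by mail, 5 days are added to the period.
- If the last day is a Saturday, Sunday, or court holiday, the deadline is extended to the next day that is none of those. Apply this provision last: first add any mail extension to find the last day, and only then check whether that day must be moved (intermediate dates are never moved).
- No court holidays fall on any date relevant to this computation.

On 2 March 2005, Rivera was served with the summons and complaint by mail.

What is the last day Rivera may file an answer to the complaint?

March 7, 2006

1 year after 2 March 2005 is March 2, 2006.
Service was by mail, adding 5 days: March 2, 2006 + 5 days = March 7, 2006.
March 7, 2006 is a Tuesday and not a court holiday, so no extension applies.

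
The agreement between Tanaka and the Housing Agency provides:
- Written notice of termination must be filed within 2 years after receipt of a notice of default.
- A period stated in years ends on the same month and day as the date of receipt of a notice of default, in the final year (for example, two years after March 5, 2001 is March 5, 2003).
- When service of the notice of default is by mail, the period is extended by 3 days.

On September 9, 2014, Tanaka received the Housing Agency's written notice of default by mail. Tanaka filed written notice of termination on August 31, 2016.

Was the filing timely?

2 years after September 9, 2014 is September 9, 2016.
Service was by mail, adding 3 days: September 9, 2016 + 3 days = September 12, 2016.
The deadline is September 12, 2016; the filing on August 31, 2016 is on or before that date.

Yes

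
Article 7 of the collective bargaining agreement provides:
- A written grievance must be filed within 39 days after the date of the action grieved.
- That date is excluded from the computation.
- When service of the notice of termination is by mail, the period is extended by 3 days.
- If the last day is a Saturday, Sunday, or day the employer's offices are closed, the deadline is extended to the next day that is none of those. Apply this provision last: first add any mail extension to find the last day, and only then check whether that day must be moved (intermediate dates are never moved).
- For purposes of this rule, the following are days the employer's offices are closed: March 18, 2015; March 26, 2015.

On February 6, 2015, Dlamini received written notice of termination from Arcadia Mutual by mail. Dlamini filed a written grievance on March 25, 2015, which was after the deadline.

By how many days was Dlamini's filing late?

5 days

39 days after February 6, 2015 is March 17, 2015.
Service was by mail, adding 3 days: March 17, 2015 + 3 days = March 20, 2015.
March 20, 2015 is a Friday and not a day the employer's offices are closed, so no extension applies.
The deadline is March 20, 2015; from March 20, 2015 to March 25, 2015 is 5 days.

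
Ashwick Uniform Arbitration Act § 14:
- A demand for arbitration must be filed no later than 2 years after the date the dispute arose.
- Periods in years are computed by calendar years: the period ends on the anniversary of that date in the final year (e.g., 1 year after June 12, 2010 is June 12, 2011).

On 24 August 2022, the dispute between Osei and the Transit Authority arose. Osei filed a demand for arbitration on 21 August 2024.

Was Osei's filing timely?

Yes

2 years after 24 August 2022 is August 24, 2024.
The deadline is August 24, 2024; the filing on August 21, 2024 is on or before that date.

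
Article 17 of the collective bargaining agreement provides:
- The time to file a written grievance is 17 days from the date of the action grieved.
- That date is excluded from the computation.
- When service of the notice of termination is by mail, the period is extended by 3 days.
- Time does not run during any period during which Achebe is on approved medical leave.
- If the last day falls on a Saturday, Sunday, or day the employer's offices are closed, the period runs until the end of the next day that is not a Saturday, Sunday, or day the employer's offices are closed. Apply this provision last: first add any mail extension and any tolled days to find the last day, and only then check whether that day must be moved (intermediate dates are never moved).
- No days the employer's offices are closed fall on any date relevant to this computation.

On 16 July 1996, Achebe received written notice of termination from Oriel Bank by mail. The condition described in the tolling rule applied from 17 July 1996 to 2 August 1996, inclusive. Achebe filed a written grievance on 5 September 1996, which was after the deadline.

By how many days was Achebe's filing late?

17 days after 16 July 1996 is August 2, 1996.
Service was by mail, adding 3 days: August 2, 1996 + 3 days = August 5, 1996.
From July 17, 1996 through August 2, 1996 inclusive is 17 days; tolling adds 17 days: August 5, 1996 + 17 days = August 22, 1996.
August 22, 1996 is a Thursday and not a day the employer's offices are closed, so no extension applies.
The deadline is August 22, 1996; from August 22, 1996 to September 5, 1996 is 14 days.

14 days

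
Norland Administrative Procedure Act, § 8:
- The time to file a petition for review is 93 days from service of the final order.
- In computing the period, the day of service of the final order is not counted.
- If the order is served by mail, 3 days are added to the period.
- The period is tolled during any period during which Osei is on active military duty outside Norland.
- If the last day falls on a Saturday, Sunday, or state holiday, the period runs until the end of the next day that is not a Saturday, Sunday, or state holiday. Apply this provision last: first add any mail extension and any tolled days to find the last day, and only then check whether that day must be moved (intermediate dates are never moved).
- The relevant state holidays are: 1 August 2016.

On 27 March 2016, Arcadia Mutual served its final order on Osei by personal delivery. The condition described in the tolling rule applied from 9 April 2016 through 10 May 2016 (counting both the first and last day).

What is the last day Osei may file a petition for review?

93 days after 27 March 2016 is June 28, 2016.
Service was not by mail, so no mail extension applies.
From April 9, 2016 through May 10, 2016 inclusive is 32 days; tolling adds 32 days: June 28, 2016 + 32 days = July 30, 2016.
July 30, 2016 is Saturday; July 31, 2016 is Sunday; August 1, 2016 is a listed holiday. The next qualifying day is August 2, 2016.

August 2, 2016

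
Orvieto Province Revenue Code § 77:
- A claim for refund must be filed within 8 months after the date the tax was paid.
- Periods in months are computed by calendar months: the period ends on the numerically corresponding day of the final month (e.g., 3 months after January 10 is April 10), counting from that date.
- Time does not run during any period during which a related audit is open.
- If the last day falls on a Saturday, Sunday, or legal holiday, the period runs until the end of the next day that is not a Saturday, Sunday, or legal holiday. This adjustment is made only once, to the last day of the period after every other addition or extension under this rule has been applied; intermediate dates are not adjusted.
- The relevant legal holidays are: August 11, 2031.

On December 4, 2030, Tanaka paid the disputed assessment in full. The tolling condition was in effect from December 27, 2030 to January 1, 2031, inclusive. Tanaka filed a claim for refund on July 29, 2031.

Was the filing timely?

Yes

8 months after December 4, 2030 is August 4, 2031.
From December 27, 2030 through January 1, 2031 inclusive is 6 days; tolling adds 6 days: August 4, 2031 + 6 days = August 10, 2031.
August 10, 2031 is Sunday; August 11, 2031 is a listed holiday. The next qualifying day is August 12, 2031.
The deadline is August 12, 2031; the filing on July 29, 2031 is on or before that date.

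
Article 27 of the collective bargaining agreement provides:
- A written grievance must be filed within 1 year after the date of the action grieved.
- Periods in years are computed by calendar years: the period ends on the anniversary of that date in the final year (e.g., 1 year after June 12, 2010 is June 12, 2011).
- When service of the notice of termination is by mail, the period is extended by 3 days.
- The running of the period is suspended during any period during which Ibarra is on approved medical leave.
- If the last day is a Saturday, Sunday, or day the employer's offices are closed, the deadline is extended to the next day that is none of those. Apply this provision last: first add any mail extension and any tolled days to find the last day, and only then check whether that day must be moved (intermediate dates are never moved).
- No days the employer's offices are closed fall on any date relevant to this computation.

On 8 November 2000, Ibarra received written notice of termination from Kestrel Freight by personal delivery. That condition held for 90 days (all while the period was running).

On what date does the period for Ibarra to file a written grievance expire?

1 year after 8 November 2000 is November 8, 2001.
Service was not by mail, so no mail extension applies.
Tolling adds 90 days: November 8, 2001 + 90 days = February 6, 2002.
February 6, 2002 is a Wednesday and not a day the employer's offices are closed, so no extension applies.

February 6, 2002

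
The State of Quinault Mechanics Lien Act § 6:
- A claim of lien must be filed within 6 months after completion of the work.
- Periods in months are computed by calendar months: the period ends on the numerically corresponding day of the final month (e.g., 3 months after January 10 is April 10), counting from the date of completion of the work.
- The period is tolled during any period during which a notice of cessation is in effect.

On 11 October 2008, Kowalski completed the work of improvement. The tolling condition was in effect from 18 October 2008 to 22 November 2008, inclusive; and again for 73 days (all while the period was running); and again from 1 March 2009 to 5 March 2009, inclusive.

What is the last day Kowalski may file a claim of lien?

6 months after 11 October 2008 is April 11, 2009.
From October 18, 2008 through November 22, 2008 inclusive is 36 days; tolling adds 36 days: April 11, 2009 + 36 days = May 17, 2009.
Tolling adds 73 days: May 17, 2009 + 73 days = July 29, 2009.
From March 1, 2009 through March 5, 2009 inclusive is 5 days; tolling adds 5 days: July 29, 2009 + 5 days = August 3, 2009.

August 3, 2009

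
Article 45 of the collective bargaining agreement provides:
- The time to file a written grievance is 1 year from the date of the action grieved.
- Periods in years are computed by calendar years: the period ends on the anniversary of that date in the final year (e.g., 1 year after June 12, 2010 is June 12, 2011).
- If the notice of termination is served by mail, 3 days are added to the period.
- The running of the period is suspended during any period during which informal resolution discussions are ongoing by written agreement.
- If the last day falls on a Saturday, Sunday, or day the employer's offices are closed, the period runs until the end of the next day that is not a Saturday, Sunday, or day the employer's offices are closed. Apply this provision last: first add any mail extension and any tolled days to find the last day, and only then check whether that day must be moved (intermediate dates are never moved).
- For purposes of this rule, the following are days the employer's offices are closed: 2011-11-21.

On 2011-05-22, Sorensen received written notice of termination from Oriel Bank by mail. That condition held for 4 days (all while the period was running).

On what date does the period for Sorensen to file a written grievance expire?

1 year after 2011-05-22 is May 22, 2012.
Service was by mail, adding 3 days: May 22, 2012 + 3 days = May 25, 2012.
Tolling adds 4 days: May 25, 2012 + 4 days = May 29, 2012.
May 29, 2012 is a Tuesday and not a day the employer's offices are closed, so no extension applies.

May 29, 2012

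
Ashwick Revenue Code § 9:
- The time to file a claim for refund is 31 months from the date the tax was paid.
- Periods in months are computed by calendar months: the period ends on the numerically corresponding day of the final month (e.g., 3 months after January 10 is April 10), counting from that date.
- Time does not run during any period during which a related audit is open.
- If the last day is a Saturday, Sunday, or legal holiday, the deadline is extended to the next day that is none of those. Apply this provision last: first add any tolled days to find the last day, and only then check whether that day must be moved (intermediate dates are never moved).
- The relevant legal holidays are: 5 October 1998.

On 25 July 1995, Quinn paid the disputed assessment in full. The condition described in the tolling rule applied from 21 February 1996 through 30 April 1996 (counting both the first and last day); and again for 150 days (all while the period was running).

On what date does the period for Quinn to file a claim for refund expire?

31 months after 25 July 1995 is February 25, 1998.
From February 21, 1996 through April 30, 1996 inclusive is 70 days; tolling adds 70 days: February 25, 1998 + 70 days = May 6, 1998.
Tolling adds 150 days: May 6, 1998 + 150 days = October 3, 1998.
October 3, 1998 is Saturday; October 4, 1998 is Sunday; October 5, 1998 is a listed holiday. The next qualifying day is October 6, 1998.

October 6, 1998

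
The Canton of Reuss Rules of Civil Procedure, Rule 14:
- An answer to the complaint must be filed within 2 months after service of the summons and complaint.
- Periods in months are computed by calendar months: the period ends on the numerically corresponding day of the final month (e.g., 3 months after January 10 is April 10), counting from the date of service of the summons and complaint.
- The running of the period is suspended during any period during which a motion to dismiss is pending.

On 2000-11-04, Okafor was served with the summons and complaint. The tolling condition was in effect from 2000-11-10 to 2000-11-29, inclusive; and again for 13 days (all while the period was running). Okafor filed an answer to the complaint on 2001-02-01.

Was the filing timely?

2 months after 2000-11-04 is January 4, 2001.
From November 10, 2000 through November 29, 2000 inclusive is 20 days; tolling adds 20 days: January 4, 2001 + 20 days = January 24, 2001.
Tolling adds 13 days: January 24, 2001 + 13 days = February 6, 2001.
The deadline is February 6, 2001; the filing on February 1, 2001 is on or before that date.

Yes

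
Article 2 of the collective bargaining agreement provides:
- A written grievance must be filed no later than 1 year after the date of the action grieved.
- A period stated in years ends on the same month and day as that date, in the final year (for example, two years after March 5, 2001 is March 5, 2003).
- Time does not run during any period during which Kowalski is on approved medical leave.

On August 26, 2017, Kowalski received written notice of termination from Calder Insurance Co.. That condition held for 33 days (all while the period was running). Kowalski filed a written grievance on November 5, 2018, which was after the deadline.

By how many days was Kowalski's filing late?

38 days

1 year after August 26, 2017 is August 26, 2018.
Tolling adds 33 days: August 26, 2018 + 33 days = September 28, 2018.
The deadline is September 28, 2018; from September 28, 2018 to November 5, 2018 is 38 days.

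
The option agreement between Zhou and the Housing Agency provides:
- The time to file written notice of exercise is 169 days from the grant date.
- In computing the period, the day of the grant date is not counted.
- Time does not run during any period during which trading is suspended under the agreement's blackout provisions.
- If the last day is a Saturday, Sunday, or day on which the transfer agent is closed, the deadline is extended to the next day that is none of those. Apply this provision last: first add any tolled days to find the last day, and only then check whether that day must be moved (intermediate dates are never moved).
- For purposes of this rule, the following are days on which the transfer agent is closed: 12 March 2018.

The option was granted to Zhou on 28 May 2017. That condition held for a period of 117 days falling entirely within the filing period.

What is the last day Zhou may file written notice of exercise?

March 13, 2018

169 days after 28 May 2017 is November 13, 2017.
Tolling adds 117 days: November 13, 2017 + 117 days = March 10, 2018.
March 10, 2018 is Saturday; March 11, 2018 is Sunday; March 12, 2018 is a listed holiday. The next qualifying day is March 13, 2018.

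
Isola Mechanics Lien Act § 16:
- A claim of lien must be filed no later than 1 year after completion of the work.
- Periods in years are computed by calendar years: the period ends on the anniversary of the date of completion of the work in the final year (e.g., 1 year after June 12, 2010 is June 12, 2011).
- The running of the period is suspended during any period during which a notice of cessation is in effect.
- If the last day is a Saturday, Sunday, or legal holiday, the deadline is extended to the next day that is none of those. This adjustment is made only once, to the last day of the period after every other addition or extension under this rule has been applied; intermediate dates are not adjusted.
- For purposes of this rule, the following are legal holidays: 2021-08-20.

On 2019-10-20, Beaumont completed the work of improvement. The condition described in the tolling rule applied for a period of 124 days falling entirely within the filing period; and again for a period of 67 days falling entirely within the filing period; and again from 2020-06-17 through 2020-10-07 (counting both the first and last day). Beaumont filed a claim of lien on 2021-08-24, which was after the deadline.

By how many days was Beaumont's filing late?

1 day

1 year after 2019-10-20 is October 20, 2020.
Tolling adds 124 days: October 20, 2020 + 124 days = February 21, 2021.
Tolling adds 67 days: February 21, 2021 + 67 days = April 29, 2021.
From June 17, 2020 through October 7, 2020 inclusive is 113 days; tolling adds 113 days: April 29, 2021 + 113 days = August 20, 2021.
August 20, 2021 is a listed holiday; August 21, 2021 is Saturday; August 22, 2021 is Sunday. The next qualifying day is August 23, 2021.
The deadline is August 23, 2021; from August 23, 2021 to August 24, 2021 is 1 days.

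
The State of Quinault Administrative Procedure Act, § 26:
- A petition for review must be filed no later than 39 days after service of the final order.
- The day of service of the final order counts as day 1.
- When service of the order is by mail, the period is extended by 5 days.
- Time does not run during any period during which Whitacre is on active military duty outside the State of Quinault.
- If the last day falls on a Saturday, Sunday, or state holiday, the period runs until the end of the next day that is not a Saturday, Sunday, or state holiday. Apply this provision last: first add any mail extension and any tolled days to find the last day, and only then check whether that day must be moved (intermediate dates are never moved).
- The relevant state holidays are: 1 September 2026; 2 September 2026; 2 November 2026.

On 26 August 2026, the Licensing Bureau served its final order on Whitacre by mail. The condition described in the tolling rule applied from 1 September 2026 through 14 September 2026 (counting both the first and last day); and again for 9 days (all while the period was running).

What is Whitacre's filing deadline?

November 3, 2026

Counting 26 August 2026 as day 1, day 39 is October 3, 2026.
Service was by mail, adding 5 days: October 3, 2026 + 5 days = October 8, 2026.
From September 1, 2026 through September 14, 2026 inclusive is 14 days; tolling adds 14 days: October 8, 2026 + 14 days = October 22, 2026.
Tolling adds 9 days: October 22, 2026 + 9 days = October 31, 2026.
October 31, 2026 is Saturday; November 1, 2026 is Sunday; November 2, 2026 is a listed holiday. The next qualifying day is November 3, 2026.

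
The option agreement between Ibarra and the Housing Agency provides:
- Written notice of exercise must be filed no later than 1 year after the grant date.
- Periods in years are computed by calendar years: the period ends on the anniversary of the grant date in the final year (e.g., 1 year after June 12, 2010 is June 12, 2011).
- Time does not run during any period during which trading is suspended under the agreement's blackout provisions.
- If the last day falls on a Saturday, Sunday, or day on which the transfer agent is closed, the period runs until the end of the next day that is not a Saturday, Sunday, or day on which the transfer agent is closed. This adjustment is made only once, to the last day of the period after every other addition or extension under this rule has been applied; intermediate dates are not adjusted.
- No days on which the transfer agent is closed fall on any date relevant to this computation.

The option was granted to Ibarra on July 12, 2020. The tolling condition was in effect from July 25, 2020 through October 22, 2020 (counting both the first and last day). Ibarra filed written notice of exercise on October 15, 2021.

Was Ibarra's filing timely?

1 year after July 12, 2020 is July 12, 2021.
From July 25, 2020 through October 22, 2020 inclusive is 90 days; tolling adds 90 days: July 12, 2021 + 90 days = October 10, 2021.
October 10, 2021 is Sunday. The next qualifying day is October 11, 2021.
The deadline is October 11, 2021; the filing on October 15, 2021 is after that date.

No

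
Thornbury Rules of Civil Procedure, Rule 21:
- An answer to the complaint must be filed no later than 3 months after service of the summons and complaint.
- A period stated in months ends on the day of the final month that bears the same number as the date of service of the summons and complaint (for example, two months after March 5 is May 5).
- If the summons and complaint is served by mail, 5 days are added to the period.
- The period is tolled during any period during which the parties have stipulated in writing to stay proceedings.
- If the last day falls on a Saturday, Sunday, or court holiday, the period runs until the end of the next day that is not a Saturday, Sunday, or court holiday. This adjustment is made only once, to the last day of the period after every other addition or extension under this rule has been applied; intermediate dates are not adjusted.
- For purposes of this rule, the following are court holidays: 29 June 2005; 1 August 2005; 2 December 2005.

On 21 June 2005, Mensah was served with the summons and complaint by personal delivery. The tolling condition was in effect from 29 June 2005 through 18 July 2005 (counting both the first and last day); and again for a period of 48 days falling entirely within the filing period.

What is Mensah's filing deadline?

November 28, 2005

3 months after 21 June 2005 is September 21, 2005.
Service was not by mail, so no mail extension applies.
From June 29, 2005 through July 18, 2005 inclusive is 20 days; tolling adds 20 days: September 21, 2005 + 20 days = October 11, 2005.
Tolling adds 48 days: October 11, 2005 + 48 days = November 28, 2005.
November 28, 2005 is a Monday and not a court holiday, so no extension applies.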